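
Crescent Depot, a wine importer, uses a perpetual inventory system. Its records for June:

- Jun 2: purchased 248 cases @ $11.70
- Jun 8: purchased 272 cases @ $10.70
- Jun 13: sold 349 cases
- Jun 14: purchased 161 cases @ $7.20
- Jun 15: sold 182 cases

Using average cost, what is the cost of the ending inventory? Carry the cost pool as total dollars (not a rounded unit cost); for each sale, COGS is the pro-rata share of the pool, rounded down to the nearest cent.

After Jun 2: 248 on hand, pool $2,901.60 (≈ $11.7000 each)
After Jun 8: 520 on hand, pool $5,812.00 (≈ $11.1769 each)
Jun 13, sell 349: 349/520 × $5,812.00 → $3,900.74
After Jun 14: 332 on hand, pool $3,070.46 (≈ $9.2484 each)
Jun 15, sell 182: 182/332 × $3,070.46 → $1,683.20
Total COGS = $3,900.74 + $1,683.20 = $5,583.94
Ending inventory (cost pool remaining) = $1,387.26

Ending inventory = $1,387.26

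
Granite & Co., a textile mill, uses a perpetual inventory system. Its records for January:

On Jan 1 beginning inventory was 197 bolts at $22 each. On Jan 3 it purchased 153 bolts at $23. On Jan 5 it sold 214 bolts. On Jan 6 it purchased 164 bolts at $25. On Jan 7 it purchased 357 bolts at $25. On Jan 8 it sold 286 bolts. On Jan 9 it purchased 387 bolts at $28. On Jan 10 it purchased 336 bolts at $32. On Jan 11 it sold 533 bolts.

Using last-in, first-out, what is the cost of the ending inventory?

Jan 5, 214 sold [LIFO — newest first]: 153 @ $23 + 61 @ $22 = $4,861
Jan 8, 286 sold [LIFO — newest first]: 286 @ $25 = $7,150
Jan 11, 533 sold [LIFO — newest first]: 336 @ $32 + 197 @ $28 = $16,268
Total COGS = $4,861 + $7,150 + $16,268 = $28,279
Ending inventory: 136 @ $22 + 164 @ $25 + 71 @ $25 + 190 @ $28 = $14,187
Check: goods available $42,466 = COGS $28,279 + ending $14,187

Ending inventory = $14,187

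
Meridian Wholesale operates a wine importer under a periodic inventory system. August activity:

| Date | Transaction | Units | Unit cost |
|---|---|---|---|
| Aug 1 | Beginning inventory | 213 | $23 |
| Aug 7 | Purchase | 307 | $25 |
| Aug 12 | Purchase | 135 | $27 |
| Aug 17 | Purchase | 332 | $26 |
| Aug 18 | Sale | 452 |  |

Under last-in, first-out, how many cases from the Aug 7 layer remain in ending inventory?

307

Aug 18, 452 sold [LIFO — newest first]: 332 @ $26 + 120 @ $27 = $11,872
Ending inventory: 213 @ $23 + 307 @ $25 + 15 @ $27 = $12,979
Check: goods available $24,851 = COGS $11,872 + ending $12,979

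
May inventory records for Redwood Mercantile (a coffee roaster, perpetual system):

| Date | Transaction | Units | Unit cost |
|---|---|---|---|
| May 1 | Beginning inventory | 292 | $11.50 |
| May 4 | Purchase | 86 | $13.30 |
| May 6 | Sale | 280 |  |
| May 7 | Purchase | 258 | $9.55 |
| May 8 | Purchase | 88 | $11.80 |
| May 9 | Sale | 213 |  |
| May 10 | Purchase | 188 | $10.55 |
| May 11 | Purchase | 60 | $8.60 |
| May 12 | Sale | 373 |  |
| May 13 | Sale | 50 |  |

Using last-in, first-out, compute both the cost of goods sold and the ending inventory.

May 6, 280 sold [LIFO — newest first]: 86 @ $13.30 + 194 @ $11.50 = $3,374.80
May 9, 213 sold [LIFO — newest first]: 88 @ $11.80 + 125 @ $9.55 = $2,232.15
May 12, 373 sold [LIFO — newest first]: 60 @ $8.60 + 188 @ $10.55 + 125 @ $9.55 = $3,693.15
May 13, 50 sold [LIFO — newest first]: 8 @ $9.55 + 42 @ $11.50 = $559.40
Total COGS = $3,374.80 + $2,232.15 + $3,693.15 + $559.40 = $9,859.50
Ending inventory: 56 @ $11.50 = $644.00

COGS = $9,859.50; ending inventory = $644.00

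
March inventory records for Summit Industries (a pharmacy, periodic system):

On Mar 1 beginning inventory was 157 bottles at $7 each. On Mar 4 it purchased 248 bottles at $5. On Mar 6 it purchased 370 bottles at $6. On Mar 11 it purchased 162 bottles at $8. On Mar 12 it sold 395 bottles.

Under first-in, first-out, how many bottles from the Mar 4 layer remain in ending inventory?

Mar 12, 395 sold [FIFO — oldest first]: 157 @ $7 + 238 @ $5 = $2,289
Ending inventory: 10 @ $5 + 370 @ $6 + 162 @ $8 = $3,566

10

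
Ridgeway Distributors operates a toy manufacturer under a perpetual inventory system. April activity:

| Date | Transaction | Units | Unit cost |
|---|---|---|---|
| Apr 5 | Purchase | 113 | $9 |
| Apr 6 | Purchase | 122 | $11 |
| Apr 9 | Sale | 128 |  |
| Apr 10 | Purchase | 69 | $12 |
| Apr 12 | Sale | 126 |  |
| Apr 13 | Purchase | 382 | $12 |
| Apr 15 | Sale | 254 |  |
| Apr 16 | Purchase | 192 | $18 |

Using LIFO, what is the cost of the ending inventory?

Apr 9, 128 sold [LIFO — newest first]: 122 @ $11 + 6 @ $9 = $1,396
Apr 12, 126 sold [LIFO — newest first]: 69 @ $12 + 57 @ $9 = $1,341
Apr 15, 254 sold [LIFO — newest first]: 254 @ $12 = $3,048
Total COGS = $1,396 + $1,341 + $3,048 = $5,785
Ending inventory: 50 @ $9 + 128 @ $12 + 192 @ $18 = $5,442

Ending inventory = $5,442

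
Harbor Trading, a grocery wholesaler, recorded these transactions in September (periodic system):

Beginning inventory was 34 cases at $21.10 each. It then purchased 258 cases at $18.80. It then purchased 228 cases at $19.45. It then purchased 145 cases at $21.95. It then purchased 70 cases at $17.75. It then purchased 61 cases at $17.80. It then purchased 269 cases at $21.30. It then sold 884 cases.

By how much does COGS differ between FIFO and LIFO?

$374.30

FIFO COGS: 34 @ $21.10 + 258 @ $18.80 + 228 @ $19.45 + 145 @ $21.95 + 70 @ $17.75 + 61 @ $17.80 + 88 @ $21.30 = $17,387.85
LIFO COGS: 269 @ $21.30 + 61 @ $17.80 + 70 @ $17.75 + 145 @ $21.95 + 228 @ $19.45 + 111 @ $18.80 = $17,762.15
Difference = |$17,387.85 − $17,762.15| = $374.30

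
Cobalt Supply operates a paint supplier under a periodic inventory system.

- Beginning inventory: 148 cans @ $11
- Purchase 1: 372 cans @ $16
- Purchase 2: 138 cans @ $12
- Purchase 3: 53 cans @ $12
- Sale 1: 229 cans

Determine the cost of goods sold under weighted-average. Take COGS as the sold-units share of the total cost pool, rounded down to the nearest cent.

COGS = $3,179.58

Sale 1, sell 229: 229/711 × $9,872.00 → $3,179.58
Ending inventory (cost pool remaining) = $6,692.42
Check: goods available $9,872.00 = COGS $3,179.58 + ending $6,692.42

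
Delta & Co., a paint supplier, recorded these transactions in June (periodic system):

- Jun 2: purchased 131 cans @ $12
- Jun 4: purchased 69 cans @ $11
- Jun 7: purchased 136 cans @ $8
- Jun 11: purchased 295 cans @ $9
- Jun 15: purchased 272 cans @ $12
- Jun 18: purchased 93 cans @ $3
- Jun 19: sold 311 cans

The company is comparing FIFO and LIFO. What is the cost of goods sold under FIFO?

COGS = $3,219

FIFO COGS: 131 @ $12 + 69 @ $11 + 111 @ $8 = $3,219
LIFO COGS: 93 @ $3 + 218 @ $12 = $2,895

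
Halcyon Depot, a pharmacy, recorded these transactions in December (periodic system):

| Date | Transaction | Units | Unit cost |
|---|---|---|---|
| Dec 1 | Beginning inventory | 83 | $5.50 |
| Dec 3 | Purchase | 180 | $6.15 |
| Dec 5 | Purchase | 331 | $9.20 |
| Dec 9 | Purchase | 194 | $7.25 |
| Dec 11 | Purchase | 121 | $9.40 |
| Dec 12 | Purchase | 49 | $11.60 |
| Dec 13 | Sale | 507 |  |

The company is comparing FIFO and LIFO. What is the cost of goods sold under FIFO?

FIFO COGS: 83 @ $5.50 + 180 @ $6.15 + 244 @ $9.20 = $3,808.30
LIFO COGS: 49 @ $11.60 + 121 @ $9.40 + 194 @ $7.25 + 143 @ $9.20 = $4,427.90

COGS = $3,808.30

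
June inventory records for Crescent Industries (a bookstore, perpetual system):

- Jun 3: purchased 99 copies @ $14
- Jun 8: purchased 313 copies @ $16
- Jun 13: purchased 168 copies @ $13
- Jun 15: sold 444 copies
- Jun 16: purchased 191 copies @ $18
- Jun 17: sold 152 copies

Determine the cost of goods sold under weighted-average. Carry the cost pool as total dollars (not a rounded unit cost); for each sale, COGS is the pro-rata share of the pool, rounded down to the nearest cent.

COGS = $9,099.65

After Jun 3: 99 on hand, pool $1,386.00 (≈ $14.0000 each)
After Jun 8: 412 on hand, pool $6,394.00 (≈ $15.5194 each)
After Jun 13: 580 on hand, pool $8,578.00 (≈ $14.7897 each)
Jun 15, sell 444: 444/580 × $8,578.00 → $6,566.60
After Jun 16: 327 on hand, pool $5,449.40 (≈ $16.6648 each)
Jun 17, sell 152: 152/327 × $5,449.40 → $2,533.05
Total COGS = $6,566.60 + $2,533.05 = $9,099.65
Ending inventory (cost pool remaining) = $2,916.35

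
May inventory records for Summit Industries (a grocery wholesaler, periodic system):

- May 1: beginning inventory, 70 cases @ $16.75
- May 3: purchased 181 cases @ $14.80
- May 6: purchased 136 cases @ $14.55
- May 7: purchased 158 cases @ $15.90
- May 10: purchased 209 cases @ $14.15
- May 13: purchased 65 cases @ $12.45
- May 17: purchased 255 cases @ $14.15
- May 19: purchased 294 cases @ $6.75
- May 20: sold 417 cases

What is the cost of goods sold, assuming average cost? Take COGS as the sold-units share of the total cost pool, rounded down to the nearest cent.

COGS = $5,395.89

May 20, sell 417: 417/1368 × $17,701.65 → $5,395.89
Ending inventory (cost pool remaining) = $12,305.76
Check: goods available $17,701.65 = COGS $5,395.89 + ending $12,305.76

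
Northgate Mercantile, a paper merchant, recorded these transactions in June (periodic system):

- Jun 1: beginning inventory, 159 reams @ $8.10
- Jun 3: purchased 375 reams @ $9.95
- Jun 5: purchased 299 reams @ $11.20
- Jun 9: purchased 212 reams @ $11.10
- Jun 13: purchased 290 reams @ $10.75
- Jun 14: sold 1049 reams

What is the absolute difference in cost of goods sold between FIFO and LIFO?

FIFO COGS: 159 @ $8.10 + 375 @ $9.95 + 299 @ $11.20 + 212 @ $11.10 + 4 @ $10.75 = $10,764.15
LIFO COGS: 290 @ $10.75 + 212 @ $11.10 + 299 @ $11.20 + 248 @ $9.95 = $11,287.10
Difference = |$10,764.15 − $11,287.10| = $522.95

$522.95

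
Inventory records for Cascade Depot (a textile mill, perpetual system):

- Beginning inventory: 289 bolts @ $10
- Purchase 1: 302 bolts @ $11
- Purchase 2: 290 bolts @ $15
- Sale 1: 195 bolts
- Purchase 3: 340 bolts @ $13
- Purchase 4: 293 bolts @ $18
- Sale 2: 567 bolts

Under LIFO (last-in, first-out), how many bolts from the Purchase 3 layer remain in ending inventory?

Sale 1 (195) [LIFO — newest first]: 195 @ $15 = $2,925
Sale 2 (567) [LIFO — newest first]: 293 @ $18 + 274 @ $13 = $8,836
Total COGS = $2,925 + $8,836 = $11,761
Ending inventory: 289 @ $10 + 302 @ $11 + 95 @ $15 + 66 @ $13 = $8,495
Check: goods available $20,256 = COGS $11,761 + ending $8,495

66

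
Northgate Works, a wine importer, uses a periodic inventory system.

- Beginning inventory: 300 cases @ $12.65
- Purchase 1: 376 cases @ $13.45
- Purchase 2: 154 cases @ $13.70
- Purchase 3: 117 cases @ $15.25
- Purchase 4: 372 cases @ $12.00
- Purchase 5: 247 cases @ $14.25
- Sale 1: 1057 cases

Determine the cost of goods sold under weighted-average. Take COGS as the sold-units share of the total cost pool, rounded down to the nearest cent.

COGS = $13,992.08

Sale 1, sell 1057: 1057/1566 × $20,730.00 → $13,992.08
Ending inventory (cost pool remaining) = $6,737.92
Check: goods available $20,730.00 = COGS $13,992.08 + ending $6,737.92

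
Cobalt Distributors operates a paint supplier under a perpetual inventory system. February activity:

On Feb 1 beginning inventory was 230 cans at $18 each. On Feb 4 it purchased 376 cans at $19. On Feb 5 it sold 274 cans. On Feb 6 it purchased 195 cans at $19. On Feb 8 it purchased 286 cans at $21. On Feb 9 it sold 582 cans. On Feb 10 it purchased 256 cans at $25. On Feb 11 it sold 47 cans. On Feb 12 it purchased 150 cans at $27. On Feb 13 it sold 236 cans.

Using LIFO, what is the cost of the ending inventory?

Feb 5, 274 sold [LIFO — newest first]: 274 @ $19 = $5,206
Feb 9, 582 sold [LIFO — newest first]: 286 @ $21 + 195 @ $19 + 101 @ $19 = $11,630
Feb 11, 47 sold [LIFO — newest first]: 47 @ $25 = $1,175
Feb 13, 236 sold [LIFO — newest first]: 150 @ $27 + 86 @ $25 = $6,200
Total COGS = $5,206 + $11,630 + $1,175 + $6,200 = $24,211
Ending inventory: 230 @ $18 + 1 @ $19 + 123 @ $25 = $7,234
Check: goods available $31,445 = COGS $24,211 + ending $7,234

Ending inventory = $7,234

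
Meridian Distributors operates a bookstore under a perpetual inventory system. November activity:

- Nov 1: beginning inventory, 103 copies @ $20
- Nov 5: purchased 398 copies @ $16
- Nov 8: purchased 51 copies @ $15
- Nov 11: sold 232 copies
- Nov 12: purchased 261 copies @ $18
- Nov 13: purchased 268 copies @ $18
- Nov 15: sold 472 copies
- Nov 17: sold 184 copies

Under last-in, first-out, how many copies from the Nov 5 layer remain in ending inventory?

90

Nov 11, 232 sold [LIFO — newest first]: 51 @ $15 + 181 @ $16 = $3,661
Nov 15, 472 sold [LIFO — newest first]: 268 @ $18 + 204 @ $18 = $8,496
Nov 17, 184 sold [LIFO — newest first]: 57 @ $18 + 127 @ $16 = $3,058
Total COGS = $3,661 + $8,496 + $3,058 = $15,215
Ending inventory: 103 @ $20 + 90 @ $16 = $3,500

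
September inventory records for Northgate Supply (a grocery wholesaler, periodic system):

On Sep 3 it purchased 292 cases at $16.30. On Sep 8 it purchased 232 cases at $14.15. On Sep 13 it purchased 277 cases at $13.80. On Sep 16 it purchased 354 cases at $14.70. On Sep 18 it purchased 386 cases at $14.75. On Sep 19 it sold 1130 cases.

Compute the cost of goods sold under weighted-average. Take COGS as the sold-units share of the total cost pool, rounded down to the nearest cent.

Sep 19, sell 1130: 1130/1541 × $22,762.30 → $16,691.36
Ending inventory (cost pool remaining) = $6,070.94

COGS = $16,691.36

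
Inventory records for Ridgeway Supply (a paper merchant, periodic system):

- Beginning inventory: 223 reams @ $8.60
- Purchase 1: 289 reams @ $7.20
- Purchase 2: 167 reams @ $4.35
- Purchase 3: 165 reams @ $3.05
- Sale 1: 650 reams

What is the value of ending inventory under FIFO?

Sale 1 (650) [FIFO — oldest first]: 223 @ $8.60 + 289 @ $7.20 + 138 @ $4.35 = $4,598.90
Ending inventory: 29 @ $4.35 + 165 @ $3.05 = $629.40
Check: goods available $5,228.30 = COGS $4,598.90 + ending $629.40

Ending inventory = $629.40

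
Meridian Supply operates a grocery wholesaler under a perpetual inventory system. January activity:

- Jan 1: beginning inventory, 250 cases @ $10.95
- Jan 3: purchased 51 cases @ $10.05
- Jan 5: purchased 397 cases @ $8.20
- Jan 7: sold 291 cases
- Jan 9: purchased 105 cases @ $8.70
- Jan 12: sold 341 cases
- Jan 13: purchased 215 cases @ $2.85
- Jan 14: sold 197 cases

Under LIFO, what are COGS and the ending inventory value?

COGS = $6,107.95; ending inventory = $1,923.75

Jan 7, 291 sold [LIFO — newest first]: 291 @ $8.20 = $2,386.20
Jan 12, 341 sold [LIFO — newest first]: 105 @ $8.70 + 106 @ $8.20 + 51 @ $10.05 + 79 @ $10.95 = $3,160.30
Jan 14, 197 sold [LIFO — newest first]: 197 @ $2.85 = $561.45
Total COGS = $2,386.20 + $3,160.30 + $561.45 = $6,107.95
Ending inventory: 171 @ $10.95 + 18 @ $2.85 = $1,923.75
Check: goods available $8,031.70 = COGS $6,107.95 + ending $1,923.75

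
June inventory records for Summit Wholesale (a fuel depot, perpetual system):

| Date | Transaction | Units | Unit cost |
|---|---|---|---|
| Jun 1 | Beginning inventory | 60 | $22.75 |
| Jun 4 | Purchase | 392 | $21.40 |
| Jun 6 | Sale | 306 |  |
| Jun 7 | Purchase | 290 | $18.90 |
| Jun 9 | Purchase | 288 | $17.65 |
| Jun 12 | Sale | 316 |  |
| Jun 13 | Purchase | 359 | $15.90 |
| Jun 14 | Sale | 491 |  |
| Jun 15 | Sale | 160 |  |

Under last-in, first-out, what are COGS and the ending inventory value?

Jun 6, 306 sold [LIFO — newest first]: 306 @ $21.40 = $6,548.40
Jun 12, 316 sold [LIFO — newest first]: 288 @ $17.65 + 28 @ $18.90 = $5,612.40
Jun 14, 491 sold [LIFO — newest first]: 359 @ $15.90 + 132 @ $18.90 = $8,202.90
Jun 15, 160 sold [LIFO — newest first]: 130 @ $18.90 + 30 @ $21.40 = $3,099.00
Total COGS = $6,548.40 + $5,612.40 + $8,202.90 + $3,099.00 = $23,462.70
Ending inventory: 60 @ $22.75 + 56 @ $21.40 = $2,563.40
Check: goods available $26,026.10 = COGS $23,462.70 + ending $2,563.40

COGS = $23,462.70; ending inventory = $2,563.40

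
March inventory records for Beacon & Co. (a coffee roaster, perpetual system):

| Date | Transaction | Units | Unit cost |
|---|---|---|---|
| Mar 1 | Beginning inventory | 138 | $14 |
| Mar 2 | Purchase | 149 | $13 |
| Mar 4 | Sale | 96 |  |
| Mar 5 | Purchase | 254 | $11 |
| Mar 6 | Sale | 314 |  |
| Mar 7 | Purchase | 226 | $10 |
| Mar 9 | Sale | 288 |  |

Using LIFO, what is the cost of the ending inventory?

Ending inventory = $966

Mar 4, 96 sold [LIFO — newest first]: 96 @ $13 = $1,248
Mar 6, 314 sold [LIFO — newest first]: 254 @ $11 + 53 @ $13 + 7 @ $14 = $3,581
Mar 9, 288 sold [LIFO — newest first]: 226 @ $10 + 62 @ $14 = $3,128
Total COGS = $1,248 + $3,581 + $3,128 = $7,957
Ending inventory: 69 @ $14 = $966
Check: goods available $8,923 = COGS $7,957 + ending $966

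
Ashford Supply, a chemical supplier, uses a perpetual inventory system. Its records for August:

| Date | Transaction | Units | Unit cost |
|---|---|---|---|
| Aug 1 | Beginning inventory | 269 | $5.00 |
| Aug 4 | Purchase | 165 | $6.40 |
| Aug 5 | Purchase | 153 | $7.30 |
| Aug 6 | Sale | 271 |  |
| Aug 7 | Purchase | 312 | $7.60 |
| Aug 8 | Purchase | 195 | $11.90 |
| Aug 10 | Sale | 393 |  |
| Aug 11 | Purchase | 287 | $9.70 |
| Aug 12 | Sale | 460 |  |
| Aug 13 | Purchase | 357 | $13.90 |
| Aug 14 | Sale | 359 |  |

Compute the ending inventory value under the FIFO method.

Ending inventory = $3,544.50

Aug 6, 271 sold [FIFO — oldest first]: 269 @ $5.00 + 2 @ $6.40 = $1,357.80
Aug 10, 393 sold [FIFO — oldest first]: 163 @ $6.40 + 153 @ $7.30 + 77 @ $7.60 = $2,745.30
Aug 12, 460 sold [FIFO — oldest first]: 235 @ $7.60 + 195 @ $11.90 + 30 @ $9.70 = $4,397.50
Aug 14, 359 sold [FIFO — oldest first]: 257 @ $9.70 + 102 @ $13.90 = $3,910.70
Total COGS = $1,357.80 + $2,745.30 + $4,397.50 + $3,910.70 = $12,411.30
Ending inventory: 255 @ $13.90 = $3,544.50
Check: goods available $15,955.80 = COGS $12,411.30 + ending $3,544.50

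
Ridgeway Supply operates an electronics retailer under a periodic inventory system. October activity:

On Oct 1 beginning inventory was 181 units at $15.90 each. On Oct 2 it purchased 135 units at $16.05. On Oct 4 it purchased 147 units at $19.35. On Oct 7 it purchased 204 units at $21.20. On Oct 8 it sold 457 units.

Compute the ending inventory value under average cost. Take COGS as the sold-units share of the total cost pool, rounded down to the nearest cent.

Ending inventory = $3,845.46

Oct 8, sell 457: 457/667 × $12,213.90 → $8,368.44
Ending inventory (cost pool remaining) = $3,845.46
Check: goods available $12,213.90 = COGS $8,368.44 + ending $3,845.46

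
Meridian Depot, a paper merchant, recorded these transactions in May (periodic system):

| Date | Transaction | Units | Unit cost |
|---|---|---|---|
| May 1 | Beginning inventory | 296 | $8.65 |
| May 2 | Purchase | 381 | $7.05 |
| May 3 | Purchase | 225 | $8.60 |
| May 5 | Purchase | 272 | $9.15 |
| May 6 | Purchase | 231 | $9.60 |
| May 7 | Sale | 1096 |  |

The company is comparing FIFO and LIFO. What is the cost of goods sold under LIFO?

FIFO COGS: 296 @ $8.65 + 381 @ $7.05 + 225 @ $8.60 + 194 @ $9.15 = $8,956.55
LIFO COGS: 231 @ $9.60 + 272 @ $9.15 + 225 @ $8.60 + 368 @ $7.05 = $9,235.80

COGS = $9,235.80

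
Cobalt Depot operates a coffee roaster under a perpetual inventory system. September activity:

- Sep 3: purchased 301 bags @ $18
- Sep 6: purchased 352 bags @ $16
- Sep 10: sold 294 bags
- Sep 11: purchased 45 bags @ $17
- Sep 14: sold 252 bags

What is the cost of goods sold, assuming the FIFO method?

COGS = $9,338

Sep 10, 294 sold [FIFO — oldest first]: 294 @ $18 = $5,292
Sep 14, 252 sold [FIFO — oldest first]: 7 @ $18 + 245 @ $16 = $4,046
Total COGS = $5,292 + $4,046 = $9,338
Ending inventory: 107 @ $16 + 45 @ $17 = $2,477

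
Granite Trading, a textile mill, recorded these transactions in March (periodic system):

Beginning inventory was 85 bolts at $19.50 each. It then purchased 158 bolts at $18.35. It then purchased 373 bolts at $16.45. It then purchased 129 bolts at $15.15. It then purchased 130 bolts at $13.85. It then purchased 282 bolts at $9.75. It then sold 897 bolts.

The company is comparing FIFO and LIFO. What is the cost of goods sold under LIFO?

COGS = $12,360.55

FIFO COGS: 85 @ $19.50 + 158 @ $18.35 + 373 @ $16.45 + 129 @ $15.15 + 130 @ $13.85 + 22 @ $9.75 = $14,662.00
LIFO COGS: 282 @ $9.75 + 130 @ $13.85 + 129 @ $15.15 + 356 @ $16.45 = $12,360.55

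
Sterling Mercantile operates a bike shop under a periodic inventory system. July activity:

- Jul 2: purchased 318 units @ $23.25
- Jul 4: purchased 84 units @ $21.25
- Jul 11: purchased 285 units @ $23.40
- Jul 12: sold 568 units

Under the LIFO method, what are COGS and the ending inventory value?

COGS = $13,080.75; ending inventory = $2,766.75

Jul 12, 568 sold [LIFO — newest first]: 285 @ $23.40 + 84 @ $21.25 + 199 @ $23.25 = $13,080.75
Ending inventory: 119 @ $23.25 = $2,766.75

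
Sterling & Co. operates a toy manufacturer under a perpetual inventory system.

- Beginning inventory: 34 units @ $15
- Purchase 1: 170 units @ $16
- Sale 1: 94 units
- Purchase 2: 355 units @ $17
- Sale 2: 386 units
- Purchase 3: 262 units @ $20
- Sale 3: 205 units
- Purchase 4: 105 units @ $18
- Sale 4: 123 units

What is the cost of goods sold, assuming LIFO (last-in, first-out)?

Sale 1 (94) [LIFO — newest first]: 94 @ $16 = $1,504
Sale 2 (386) [LIFO — newest first]: 355 @ $17 + 31 @ $16 = $6,531
Sale 3 (205) [LIFO — newest first]: 205 @ $20 = $4,100
Sale 4 (123) [LIFO — newest first]: 105 @ $18 + 18 @ $20 = $2,250
Total COGS = $1,504 + $6,531 + $4,100 + $2,250 = $14,385
Ending inventory: 34 @ $15 + 45 @ $16 + 39 @ $20 = $2,010

COGS = $14,385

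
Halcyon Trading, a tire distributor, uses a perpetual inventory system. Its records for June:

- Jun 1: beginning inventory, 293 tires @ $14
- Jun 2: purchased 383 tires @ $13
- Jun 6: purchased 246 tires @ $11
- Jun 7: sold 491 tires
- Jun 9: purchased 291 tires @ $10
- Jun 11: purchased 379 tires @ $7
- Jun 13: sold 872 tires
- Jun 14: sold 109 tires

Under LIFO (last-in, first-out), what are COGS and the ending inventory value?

COGS = $15,670; ending inventory = $1,680

Jun 7, 491 sold [LIFO — newest first]: 246 @ $11 + 245 @ $13 = $5,891
Jun 13, 872 sold [LIFO — newest first]: 379 @ $7 + 291 @ $10 + 138 @ $13 + 64 @ $14 = $8,253
Jun 14, 109 sold [LIFO — newest first]: 109 @ $14 = $1,526
Total COGS = $5,891 + $8,253 + $1,526 = $15,670
Ending inventory: 120 @ $14 = $1,680
Check: goods available $17,350 = COGS $15,670 + ending $1,680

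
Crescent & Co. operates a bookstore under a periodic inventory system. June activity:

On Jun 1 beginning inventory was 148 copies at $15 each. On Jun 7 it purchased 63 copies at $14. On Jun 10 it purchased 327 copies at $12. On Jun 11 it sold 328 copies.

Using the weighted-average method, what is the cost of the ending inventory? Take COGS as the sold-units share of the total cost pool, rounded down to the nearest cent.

Jun 11, sell 328: 328/538 × $7,026.00 → $4,283.50
Ending inventory (cost pool remaining) = $2,742.50

Ending inventory = $2,742.50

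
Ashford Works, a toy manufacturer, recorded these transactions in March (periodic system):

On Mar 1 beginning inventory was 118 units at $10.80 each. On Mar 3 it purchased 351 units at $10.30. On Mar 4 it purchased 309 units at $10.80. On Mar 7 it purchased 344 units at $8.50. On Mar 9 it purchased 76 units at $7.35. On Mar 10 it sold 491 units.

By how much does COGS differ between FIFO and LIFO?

$877.90

FIFO COGS: 118 @ $10.80 + 351 @ $10.30 + 22 @ $10.80 = $5,127.30
LIFO COGS: 76 @ $7.35 + 344 @ $8.50 + 71 @ $10.80 = $4,249.40
Difference = |$5,127.30 − $4,249.40| = $877.90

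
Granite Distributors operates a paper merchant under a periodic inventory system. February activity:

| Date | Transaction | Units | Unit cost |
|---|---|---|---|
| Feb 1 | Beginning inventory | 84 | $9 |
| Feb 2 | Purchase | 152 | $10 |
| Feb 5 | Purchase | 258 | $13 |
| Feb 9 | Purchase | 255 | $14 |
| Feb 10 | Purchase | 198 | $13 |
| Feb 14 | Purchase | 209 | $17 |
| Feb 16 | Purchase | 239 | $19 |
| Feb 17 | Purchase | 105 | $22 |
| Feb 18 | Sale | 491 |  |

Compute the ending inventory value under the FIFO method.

Feb 18, 491 sold [FIFO — oldest first]: 84 @ $9 + 152 @ $10 + 255 @ $13 = $5,591
Ending inventory: 3 @ $13 + 255 @ $14 + 198 @ $13 + 209 @ $17 + 239 @ $19 + 105 @ $22 = $16,587
Check: goods available $22,178 = COGS $5,591 + ending $16,587

Ending inventory = $16,587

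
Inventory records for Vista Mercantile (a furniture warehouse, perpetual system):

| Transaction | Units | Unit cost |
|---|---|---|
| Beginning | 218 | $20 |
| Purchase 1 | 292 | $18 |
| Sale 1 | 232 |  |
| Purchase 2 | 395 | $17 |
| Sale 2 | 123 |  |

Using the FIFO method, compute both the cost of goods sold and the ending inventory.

Sale 1 (232) [FIFO — oldest first]: 218 @ $20 + 14 @ $18 = $4,612
Sale 2 (123) [FIFO — oldest first]: 123 @ $18 = $2,214
Total COGS = $4,612 + $2,214 = $6,826
Ending inventory: 155 @ $18 + 395 @ $17 = $9,505
Check: goods available $16,331 = COGS $6,826 + ending $9,505

COGS = $6,826; ending inventory = $9,505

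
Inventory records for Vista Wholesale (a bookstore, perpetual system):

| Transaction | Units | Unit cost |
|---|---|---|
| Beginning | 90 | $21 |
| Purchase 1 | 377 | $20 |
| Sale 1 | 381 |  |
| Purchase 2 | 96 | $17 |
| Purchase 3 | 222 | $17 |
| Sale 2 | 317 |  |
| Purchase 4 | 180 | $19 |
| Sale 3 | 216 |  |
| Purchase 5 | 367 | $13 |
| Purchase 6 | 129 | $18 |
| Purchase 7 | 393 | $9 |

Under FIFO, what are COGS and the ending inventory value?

Sale 1 (381) [FIFO — oldest first]: 90 @ $21 + 291 @ $20 = $7,710
Sale 2 (317) [FIFO — oldest first]: 86 @ $20 + 96 @ $17 + 135 @ $17 = $5,647
Sale 3 (216) [FIFO — oldest first]: 87 @ $17 + 129 @ $19 = $3,930
Total COGS = $7,710 + $5,647 + $3,930 = $17,287
Ending inventory: 51 @ $19 + 367 @ $13 + 129 @ $18 + 393 @ $9 = $11,599

COGS = $17,287; ending inventory = $11,599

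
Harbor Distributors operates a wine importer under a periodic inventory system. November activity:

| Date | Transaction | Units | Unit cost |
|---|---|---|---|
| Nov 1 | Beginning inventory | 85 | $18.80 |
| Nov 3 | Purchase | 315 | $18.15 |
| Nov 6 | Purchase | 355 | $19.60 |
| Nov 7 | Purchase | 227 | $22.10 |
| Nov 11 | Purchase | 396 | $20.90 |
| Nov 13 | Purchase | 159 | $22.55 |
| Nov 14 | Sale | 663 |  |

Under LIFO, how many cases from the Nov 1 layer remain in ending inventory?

Nov 14, 663 sold [LIFO — newest first]: 159 @ $22.55 + 396 @ $20.90 + 108 @ $22.10 = $14,248.65
Ending inventory: 85 @ $18.80 + 315 @ $18.15 + 355 @ $19.60 + 119 @ $22.10 = $16,903.15
Check: goods available $31,151.80 = COGS $14,248.65 + ending $16,903.15

85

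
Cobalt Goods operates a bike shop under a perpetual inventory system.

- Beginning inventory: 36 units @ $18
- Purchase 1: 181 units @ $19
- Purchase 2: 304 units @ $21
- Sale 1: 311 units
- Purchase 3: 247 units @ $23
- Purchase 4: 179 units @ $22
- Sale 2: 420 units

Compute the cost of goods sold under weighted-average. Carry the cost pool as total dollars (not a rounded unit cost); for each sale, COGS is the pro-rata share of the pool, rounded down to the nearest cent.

COGS = $15,389.77

After Beginning: 36 on hand, pool $648.00 (≈ $18.0000 each)
After Purchase 1: 217 on hand, pool $4,087.00 (≈ $18.8341 each)
After Purchase 2: 521 on hand, pool $10,471.00 (≈ $20.0979 each)
Sale 1, sell 311: 311/521 × $10,471.00 → $6,250.44
After Purchase 3: 457 on hand, pool $9,901.56 (≈ $21.6664 each)
After Purchase 4: 636 on hand, pool $13,839.56 (≈ $21.7603 each)
Sale 2, sell 420: 420/636 × $13,839.56 → $9,139.33
Total COGS = $6,250.44 + $9,139.33 = $15,389.77
Ending inventory (cost pool remaining) = $4,700.23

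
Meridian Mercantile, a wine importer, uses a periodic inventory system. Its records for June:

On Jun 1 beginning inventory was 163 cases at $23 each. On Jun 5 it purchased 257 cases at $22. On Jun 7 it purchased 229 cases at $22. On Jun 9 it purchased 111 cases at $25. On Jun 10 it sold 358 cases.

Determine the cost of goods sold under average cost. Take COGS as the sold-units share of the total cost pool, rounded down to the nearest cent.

Jun 10, sell 358: 358/760 × $17,216.00 → $8,109.64
Ending inventory (cost pool remaining) = $9,106.36

COGS = $8,109.64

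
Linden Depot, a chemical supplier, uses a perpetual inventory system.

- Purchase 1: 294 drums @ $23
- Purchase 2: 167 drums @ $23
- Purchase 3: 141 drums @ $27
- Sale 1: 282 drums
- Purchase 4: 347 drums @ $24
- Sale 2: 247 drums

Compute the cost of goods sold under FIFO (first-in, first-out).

Sale 1 (282) [FIFO — oldest first]: 282 @ $23 = $6,486
Sale 2 (247) [FIFO — oldest first]: 12 @ $23 + 167 @ $23 + 68 @ $27 = $5,953
Total COGS = $6,486 + $5,953 = $12,439
Ending inventory: 73 @ $27 + 347 @ $24 = $10,299
Check: goods available $22,738 = COGS $12,439 + ending $10,299

COGS = $12,439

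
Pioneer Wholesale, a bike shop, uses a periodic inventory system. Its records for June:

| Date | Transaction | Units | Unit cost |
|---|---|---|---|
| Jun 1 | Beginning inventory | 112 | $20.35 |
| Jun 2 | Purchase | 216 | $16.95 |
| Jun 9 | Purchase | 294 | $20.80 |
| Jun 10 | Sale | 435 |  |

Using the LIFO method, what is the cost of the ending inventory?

Ending inventory = $3,550.45

Jun 10, 435 sold [LIFO — newest first]: 294 @ $20.80 + 141 @ $16.95 = $8,505.15
Ending inventory: 112 @ $20.35 + 75 @ $16.95 = $3,550.45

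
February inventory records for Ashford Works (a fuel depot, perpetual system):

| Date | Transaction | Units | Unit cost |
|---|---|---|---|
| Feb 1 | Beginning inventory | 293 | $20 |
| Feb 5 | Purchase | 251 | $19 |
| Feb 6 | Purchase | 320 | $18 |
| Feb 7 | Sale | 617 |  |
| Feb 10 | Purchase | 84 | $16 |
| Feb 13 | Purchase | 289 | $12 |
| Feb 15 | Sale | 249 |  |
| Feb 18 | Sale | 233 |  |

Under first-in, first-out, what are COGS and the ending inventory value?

COGS = $19,545; ending inventory = $1,656

Feb 7, 617 sold [FIFO — oldest first]: 293 @ $20 + 251 @ $19 + 73 @ $18 = $11,943
Feb 15, 249 sold [FIFO — oldest first]: 247 @ $18 + 2 @ $16 = $4,478
Feb 18, 233 sold [FIFO — oldest first]: 82 @ $16 + 151 @ $12 = $3,124
Total COGS = $11,943 + $4,478 + $3,124 = $19,545
Ending inventory: 138 @ $12 = $1,656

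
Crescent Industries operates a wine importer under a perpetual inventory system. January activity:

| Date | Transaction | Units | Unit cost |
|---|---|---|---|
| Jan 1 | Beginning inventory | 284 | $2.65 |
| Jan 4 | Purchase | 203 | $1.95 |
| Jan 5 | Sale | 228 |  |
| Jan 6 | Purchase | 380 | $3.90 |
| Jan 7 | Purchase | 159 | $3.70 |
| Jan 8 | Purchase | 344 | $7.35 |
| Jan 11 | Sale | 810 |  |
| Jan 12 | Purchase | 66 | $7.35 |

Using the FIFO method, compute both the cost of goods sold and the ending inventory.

Jan 5, 228 sold [FIFO — oldest first]: 228 @ $2.65 = $604.20
Jan 11, 810 sold [FIFO — oldest first]: 56 @ $2.65 + 203 @ $1.95 + 380 @ $3.90 + 159 @ $3.70 + 12 @ $7.35 = $2,702.75
Total COGS = $604.20 + $2,702.75 = $3,306.95
Ending inventory: 332 @ $7.35 + 66 @ $7.35 = $2,925.30

COGS = $3,306.95; ending inventory = $2,925.30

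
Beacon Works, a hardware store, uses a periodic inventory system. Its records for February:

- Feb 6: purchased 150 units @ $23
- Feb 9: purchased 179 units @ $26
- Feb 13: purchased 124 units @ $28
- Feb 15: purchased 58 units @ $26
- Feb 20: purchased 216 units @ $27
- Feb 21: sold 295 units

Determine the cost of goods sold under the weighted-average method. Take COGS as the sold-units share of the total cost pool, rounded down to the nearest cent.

COGS = $7,675.68

Feb 21, sell 295: 295/727 × $18,916.00 → $7,675.68
Ending inventory (cost pool remaining) = $11,240.32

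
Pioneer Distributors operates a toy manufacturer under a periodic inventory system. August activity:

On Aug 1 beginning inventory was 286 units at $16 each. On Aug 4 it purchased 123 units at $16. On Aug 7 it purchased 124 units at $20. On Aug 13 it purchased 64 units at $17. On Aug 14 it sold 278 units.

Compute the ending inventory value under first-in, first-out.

Aug 14, 278 sold [FIFO — oldest first]: 278 @ $16 = $4,448
Ending inventory: 8 @ $16 + 123 @ $16 + 124 @ $20 + 64 @ $17 = $5,664
Check: goods available $10,112 = COGS $4,448 + ending $5,664

Ending inventory = $5,664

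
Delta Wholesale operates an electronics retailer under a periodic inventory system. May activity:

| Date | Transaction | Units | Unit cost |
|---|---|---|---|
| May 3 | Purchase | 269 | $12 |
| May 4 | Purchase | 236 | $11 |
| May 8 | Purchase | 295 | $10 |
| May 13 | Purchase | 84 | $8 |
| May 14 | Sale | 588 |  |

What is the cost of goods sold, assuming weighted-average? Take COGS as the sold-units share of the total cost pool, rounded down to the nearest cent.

COGS = $6,283.08

May 14, sell 588: 588/884 × $9,446.00 → $6,283.08
Ending inventory (cost pool remaining) = $3,162.92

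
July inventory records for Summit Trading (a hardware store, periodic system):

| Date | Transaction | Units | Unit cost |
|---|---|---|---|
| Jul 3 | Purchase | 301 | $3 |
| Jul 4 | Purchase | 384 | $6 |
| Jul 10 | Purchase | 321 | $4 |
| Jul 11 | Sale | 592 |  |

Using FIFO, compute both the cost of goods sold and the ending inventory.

COGS = $2,649; ending inventory = $1,842

Jul 11, 592 sold [FIFO — oldest first]: 301 @ $3 + 291 @ $6 = $2,649
Ending inventory: 93 @ $6 + 321 @ $4 = $1,842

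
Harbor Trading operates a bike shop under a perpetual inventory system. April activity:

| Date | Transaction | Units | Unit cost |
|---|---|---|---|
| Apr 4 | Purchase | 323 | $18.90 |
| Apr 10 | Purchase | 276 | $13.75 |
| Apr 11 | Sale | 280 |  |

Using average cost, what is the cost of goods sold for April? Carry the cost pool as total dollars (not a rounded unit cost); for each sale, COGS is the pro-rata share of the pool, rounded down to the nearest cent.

COGS = $4,627.57

After Apr 4: 323 on hand, pool $6,104.70 (≈ $18.9000 each)
After Apr 10: 599 on hand, pool $9,899.70 (≈ $16.5270 each)
Apr 11, sell 280: 280/599 × $9,899.70 → $4,627.57
Ending inventory (cost pool remaining) = $5,272.13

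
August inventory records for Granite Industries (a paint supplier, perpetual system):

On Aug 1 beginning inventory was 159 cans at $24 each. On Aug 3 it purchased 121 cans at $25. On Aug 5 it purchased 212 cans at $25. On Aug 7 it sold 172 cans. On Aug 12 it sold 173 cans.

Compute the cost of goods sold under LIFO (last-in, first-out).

Aug 7, 172 sold [LIFO — newest first]: 172 @ $25 = $4,300
Aug 12, 173 sold [LIFO — newest first]: 40 @ $25 + 121 @ $25 + 12 @ $24 = $4,313
Total COGS = $4,300 + $4,313 = $8,613
Ending inventory: 147 @ $24 = $3,528

COGS = $8,613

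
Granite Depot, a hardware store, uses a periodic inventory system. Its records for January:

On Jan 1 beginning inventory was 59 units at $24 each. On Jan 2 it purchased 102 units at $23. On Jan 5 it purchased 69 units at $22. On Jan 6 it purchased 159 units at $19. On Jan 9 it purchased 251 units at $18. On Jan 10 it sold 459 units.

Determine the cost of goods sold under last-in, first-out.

Jan 10, 459 sold [LIFO — newest first]: 251 @ $18 + 159 @ $19 + 49 @ $22 = $8,617
Ending inventory: 59 @ $24 + 102 @ $23 + 20 @ $22 = $4,202

COGS = $8,617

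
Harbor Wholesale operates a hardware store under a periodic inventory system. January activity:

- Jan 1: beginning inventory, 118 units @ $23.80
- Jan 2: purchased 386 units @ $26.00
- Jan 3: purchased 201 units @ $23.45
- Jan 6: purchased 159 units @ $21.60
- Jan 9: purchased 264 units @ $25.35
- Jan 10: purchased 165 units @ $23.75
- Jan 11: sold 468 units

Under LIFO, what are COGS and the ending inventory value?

COGS = $11,453.55; ending inventory = $20,149.85

Jan 11, 468 sold [LIFO — newest first]: 165 @ $23.75 + 264 @ $25.35 + 39 @ $21.60 = $11,453.55
Ending inventory: 118 @ $23.80 + 386 @ $26.00 + 201 @ $23.45 + 120 @ $21.60 = $20,149.85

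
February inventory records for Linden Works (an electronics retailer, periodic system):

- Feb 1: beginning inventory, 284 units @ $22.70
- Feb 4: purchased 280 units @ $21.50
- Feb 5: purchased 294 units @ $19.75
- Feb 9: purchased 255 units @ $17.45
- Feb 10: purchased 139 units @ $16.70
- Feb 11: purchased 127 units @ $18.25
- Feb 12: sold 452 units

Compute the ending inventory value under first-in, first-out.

Feb 12, 452 sold [FIFO — oldest first]: 284 @ $22.70 + 168 @ $21.50 = $10,058.80
Ending inventory: 112 @ $21.50 + 294 @ $19.75 + 255 @ $17.45 + 139 @ $16.70 + 127 @ $18.25 = $17,303.30

Ending inventory = $17,303.30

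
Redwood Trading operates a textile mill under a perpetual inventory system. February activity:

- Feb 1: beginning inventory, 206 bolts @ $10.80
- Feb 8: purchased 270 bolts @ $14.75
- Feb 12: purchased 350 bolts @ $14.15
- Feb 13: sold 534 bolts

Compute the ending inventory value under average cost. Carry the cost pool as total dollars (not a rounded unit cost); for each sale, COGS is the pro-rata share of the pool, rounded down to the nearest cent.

Ending inventory = $3,945.12

After Feb 1: 206 on hand, pool $2,224.80 (≈ $10.8000 each)
After Feb 8: 476 on hand, pool $6,207.30 (≈ $13.0405 each)
After Feb 12: 826 on hand, pool $11,159.80 (≈ $13.5107 each)
Feb 13, sell 534: 534/826 × $11,159.80 → $7,214.68
Ending inventory (cost pool remaining) = $3,945.12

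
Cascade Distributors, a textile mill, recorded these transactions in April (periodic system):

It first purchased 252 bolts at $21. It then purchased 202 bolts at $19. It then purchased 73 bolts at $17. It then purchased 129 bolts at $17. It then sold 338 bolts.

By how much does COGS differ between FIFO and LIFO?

$908

FIFO COGS: 252 @ $21 + 86 @ $19 = $6,926
LIFO COGS: 129 @ $17 + 73 @ $17 + 136 @ $19 = $6,018
Difference = |$6,926 − $6,018| = $908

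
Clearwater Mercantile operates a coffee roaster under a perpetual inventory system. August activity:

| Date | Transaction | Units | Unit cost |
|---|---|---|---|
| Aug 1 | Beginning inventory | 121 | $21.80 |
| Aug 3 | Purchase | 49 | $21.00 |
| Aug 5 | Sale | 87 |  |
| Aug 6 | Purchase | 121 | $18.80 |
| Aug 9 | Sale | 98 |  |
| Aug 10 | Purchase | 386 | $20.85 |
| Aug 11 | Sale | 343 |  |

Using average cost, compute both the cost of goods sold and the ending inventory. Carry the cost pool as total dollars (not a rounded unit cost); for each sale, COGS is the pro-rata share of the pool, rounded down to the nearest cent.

After Aug 1: 121 on hand, pool $2,637.80 (≈ $21.8000 each)
After Aug 3: 170 on hand, pool $3,666.80 (≈ $21.5694 each)
Aug 5, sell 87: 87/170 × $3,666.80 → $1,876.53
After Aug 6: 204 on hand, pool $4,065.07 (≈ $19.9268 each)
Aug 9, sell 98: 98/204 × $4,065.07 → $1,952.82
After Aug 10: 492 on hand, pool $10,160.35 (≈ $20.6511 each)
Aug 11, sell 343: 343/492 × $10,160.35 → $7,083.33
Total COGS = $1,876.53 + $1,952.82 + $7,083.33 = $10,912.68
Ending inventory (cost pool remaining) = $3,077.02

COGS = $10,912.68; ending inventory = $3,077.02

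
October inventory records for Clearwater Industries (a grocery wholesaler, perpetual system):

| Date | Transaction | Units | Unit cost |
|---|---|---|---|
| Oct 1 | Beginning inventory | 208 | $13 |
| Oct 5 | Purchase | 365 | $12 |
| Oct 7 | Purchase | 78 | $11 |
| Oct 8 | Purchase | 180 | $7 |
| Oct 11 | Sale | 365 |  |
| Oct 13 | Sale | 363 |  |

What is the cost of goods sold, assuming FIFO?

Oct 11, 365 sold [FIFO — oldest first]: 208 @ $13 + 157 @ $12 = $4,588
Oct 13, 363 sold [FIFO — oldest first]: 208 @ $12 + 78 @ $11 + 77 @ $7 = $3,893
Total COGS = $4,588 + $3,893 = $8,481
Ending inventory: 103 @ $7 = $721

COGS = $8,481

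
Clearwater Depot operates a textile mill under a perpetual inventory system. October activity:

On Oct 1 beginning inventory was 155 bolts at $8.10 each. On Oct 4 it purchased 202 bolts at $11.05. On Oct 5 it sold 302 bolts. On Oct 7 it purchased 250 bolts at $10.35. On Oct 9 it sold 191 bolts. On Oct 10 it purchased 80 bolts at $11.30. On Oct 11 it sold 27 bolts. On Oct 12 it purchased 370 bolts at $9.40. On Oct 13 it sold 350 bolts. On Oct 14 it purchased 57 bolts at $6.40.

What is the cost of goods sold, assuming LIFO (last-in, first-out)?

COGS = $8,614.05

Oct 5, 302 sold [LIFO — newest first]: 202 @ $11.05 + 100 @ $8.10 = $3,042.10
Oct 9, 191 sold [LIFO — newest first]: 191 @ $10.35 = $1,976.85
Oct 11, 27 sold [LIFO — newest first]: 27 @ $11.30 = $305.10
Oct 13, 350 sold [LIFO — newest first]: 350 @ $9.40 = $3,290.00
Total COGS = $3,042.10 + $1,976.85 + $305.10 + $3,290.00 = $8,614.05
Ending inventory: 55 @ $8.10 + 59 @ $10.35 + 53 @ $11.30 + 20 @ $9.40 + 57 @ $6.40 = $2,207.85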